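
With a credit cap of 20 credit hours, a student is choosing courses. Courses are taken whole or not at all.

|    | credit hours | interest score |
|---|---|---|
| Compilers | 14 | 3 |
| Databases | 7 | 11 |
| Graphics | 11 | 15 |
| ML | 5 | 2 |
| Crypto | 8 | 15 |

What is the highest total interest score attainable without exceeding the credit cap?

Allowing fractional choices, the relaxed optimum would be about 32.8, but courses are indivisible.
Databases + Crypto: credit hours 7 + 8 = 15 ≤ 20, interest score 11 + 15 = 26.
Databases + ML + Crypto: credit hours 7 + 5 + 8 = 20 ≤ 20, interest score 11 + 2 + 15 = 28.
Graphics + Crypto: credit hours 11 + 8 = 19 ≤ 20, interest score 15 + 15 = 30.
Best is Graphics and Crypto with total interest score 30.

30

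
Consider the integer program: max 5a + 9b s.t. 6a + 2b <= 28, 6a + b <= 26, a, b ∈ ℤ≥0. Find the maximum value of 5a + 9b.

(a,b)=(0,14): 6·0+2·14=28≤28, 6·0+1·14=14≤26, objective 126.
(a,b)=(0,13): 6·0+2·13=26≤28, 6·0+1·13=13≤26, objective 117.
The best lattice point is (0,14), giving 126.

126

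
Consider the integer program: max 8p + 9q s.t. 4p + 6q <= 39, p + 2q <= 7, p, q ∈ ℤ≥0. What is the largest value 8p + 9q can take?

56

(p,q)=(7,0): 4·7+6·0=28≤39, 1·7+2·0=7≤7, objective 56.
(p,q)=(6,0): 4·6+6·0=24≤39, 1·6+2·0=6≤7, objective 48.
Maximum is 56 at (p,q)=(7,0).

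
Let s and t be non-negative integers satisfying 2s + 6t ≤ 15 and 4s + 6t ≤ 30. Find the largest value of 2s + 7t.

Relaxing integrality, the LP optimum is 17.50 at (s,t) = (0, 2.5), which is not an integer point.
(s,t)=(1,2): 2·1+6·2=14≤15, 4·1+6·2=16≤30, objective 16.
(s,t)=(0,2): 2·0+6·2=12≤15, 4·0+6·2=12≤30, objective 14.
(s,t)=(2,1): 2·2+6·1=10≤15, 4·2+6·1=14≤30, objective 11.
Maximum is 16 at (s,t)=(1,2).

16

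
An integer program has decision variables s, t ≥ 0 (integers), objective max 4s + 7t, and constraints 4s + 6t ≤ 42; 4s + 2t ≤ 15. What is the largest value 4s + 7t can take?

(s,t)=(0,7) is feasible, giving 49.
(s,t)=(0,6) is feasible, giving 42.
The best lattice point is (0,7), giving 49.

49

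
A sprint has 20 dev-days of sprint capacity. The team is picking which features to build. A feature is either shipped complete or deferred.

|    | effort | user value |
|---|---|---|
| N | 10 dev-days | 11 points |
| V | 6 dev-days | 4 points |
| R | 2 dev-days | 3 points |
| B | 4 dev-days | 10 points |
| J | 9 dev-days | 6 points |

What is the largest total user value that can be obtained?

Take N, V, and B: effort 10 + 6 + 4 = 20 ≤ 20, user value 11 + 4 + 10 = 25.
No other feasible combination does better.

25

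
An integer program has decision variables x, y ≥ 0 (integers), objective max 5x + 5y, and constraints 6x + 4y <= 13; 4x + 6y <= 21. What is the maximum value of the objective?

15

Relaxing integrality, the LP optimum is 16.25 at (x,y) = (0, 3.25), which is not an integer point.
(x,y)=(0,3): 6·0+4·3=12≤13, 4·0+6·3=18≤21, objective 15.
(x,y)=(0,2): 6·0+4·2=8≤13, 4·0+6·2=12≤21, objective 10.
The best lattice point is (0,3), giving 15.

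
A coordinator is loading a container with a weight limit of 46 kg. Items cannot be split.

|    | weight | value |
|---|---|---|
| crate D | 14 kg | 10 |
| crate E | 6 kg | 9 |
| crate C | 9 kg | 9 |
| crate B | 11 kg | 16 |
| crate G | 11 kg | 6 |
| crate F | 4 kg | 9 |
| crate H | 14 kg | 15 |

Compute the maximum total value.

58

Take crate E, crate C, crate B, crate F, and crate H: weight 6 + 9 + 11 + 4 + 14 = 44 ≤ 46, value 9 + 9 + 16 + 9 + 15 = 58.
No other feasible combination does better.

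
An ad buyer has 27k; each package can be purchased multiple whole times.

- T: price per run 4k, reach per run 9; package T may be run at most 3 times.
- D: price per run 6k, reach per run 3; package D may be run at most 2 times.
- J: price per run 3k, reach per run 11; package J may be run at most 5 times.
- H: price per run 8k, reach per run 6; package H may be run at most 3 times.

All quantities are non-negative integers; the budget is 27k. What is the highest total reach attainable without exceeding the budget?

This is a bounded integer knapsack.
2×T and 5×J: price 23 ≤ 27, reach 2·9 + 5·11 = 73.
3×T and 5×J: price 27 ≤ 27, reach 3·9 + 5·11 = 82.
Best is 82.

82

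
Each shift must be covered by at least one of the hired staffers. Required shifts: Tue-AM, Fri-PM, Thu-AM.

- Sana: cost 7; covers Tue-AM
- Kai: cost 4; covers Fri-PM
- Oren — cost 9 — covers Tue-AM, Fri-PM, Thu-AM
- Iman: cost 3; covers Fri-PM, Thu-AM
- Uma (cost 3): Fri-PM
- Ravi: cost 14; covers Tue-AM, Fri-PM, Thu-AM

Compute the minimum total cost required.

9

This is an integer covering problem.
The greedy cost-per-new-shift heuristic would pick Iman and Sana for 10, but a cheaper cover exists.
Oren alone covers Tue-AM, Fri-PM, Thu-AM — every shift.
Total cost: 9.
No cover costs less than 9.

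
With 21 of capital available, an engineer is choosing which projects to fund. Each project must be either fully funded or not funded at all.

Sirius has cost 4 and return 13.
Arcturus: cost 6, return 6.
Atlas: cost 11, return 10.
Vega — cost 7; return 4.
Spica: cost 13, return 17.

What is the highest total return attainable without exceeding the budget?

Take Sirius and Spica: cost 4 + 13 = 17 ≤ 21, return 13 + 17 = 30.
No other feasible combination does better.

30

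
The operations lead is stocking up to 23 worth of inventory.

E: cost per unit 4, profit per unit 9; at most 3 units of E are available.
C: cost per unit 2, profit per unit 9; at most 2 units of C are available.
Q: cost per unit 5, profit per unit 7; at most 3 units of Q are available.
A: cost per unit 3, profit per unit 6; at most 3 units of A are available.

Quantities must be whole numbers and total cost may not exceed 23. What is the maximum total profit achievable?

57

C has the best ratio (9/2); taking only C gives at most 2×9 = 18 (stopped by the supply cap of 2).
Mixing does better — 3×E, 2×C, and 2×A: cost 22 ≤ 23, profit 3·9 + 2·9 + 2·6 = 57.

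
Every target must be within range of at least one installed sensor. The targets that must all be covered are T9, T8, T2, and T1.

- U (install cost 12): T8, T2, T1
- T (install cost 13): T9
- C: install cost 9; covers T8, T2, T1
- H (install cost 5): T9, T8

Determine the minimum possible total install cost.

14

This is an integer covering problem.
Choose C and H: together they cover T9, T8, T2, T1 — every target.
Total install cost: 9 + 5 = 14.
No cover costs less than 14.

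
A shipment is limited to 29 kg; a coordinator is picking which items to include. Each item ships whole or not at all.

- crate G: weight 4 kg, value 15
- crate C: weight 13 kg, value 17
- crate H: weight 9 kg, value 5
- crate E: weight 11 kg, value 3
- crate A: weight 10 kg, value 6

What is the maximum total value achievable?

38

This is a 0-1 knapsack instance.
Allowing fractional choices, the relaxed optimum would be about 39.1, but items are indivisible.
crate G + crate C + crate H: weight 4 + 13 + 9 = 26 ≤ 29, value 15 + 17 + 5 = 37.
crate G + crate C + crate A: weight 4 + 13 + 10 = 27 ≤ 29, value 15 + 17 + 6 = 38.
Best is crate G, crate C, and crate A with total value 38.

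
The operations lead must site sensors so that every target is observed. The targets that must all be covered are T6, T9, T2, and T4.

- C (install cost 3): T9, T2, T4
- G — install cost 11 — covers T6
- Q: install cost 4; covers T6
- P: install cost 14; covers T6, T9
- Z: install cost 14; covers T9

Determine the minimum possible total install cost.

7

Choose C and Q: together they cover T6, T9, T2, T4 — every target.
Total install cost: 3 + 4 = 7.
No cover costs less than 7.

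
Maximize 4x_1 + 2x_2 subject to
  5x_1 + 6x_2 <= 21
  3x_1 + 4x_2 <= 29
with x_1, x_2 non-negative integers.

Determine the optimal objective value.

16

(x_1,x_2)=(4,0): 5·4+6·0=20≤21, 3·4+4·0=12≤29, objective 16.
(x_1,x_2)=(3,1): 5·3+6·1=21≤21, 3·3+4·1=13≤29, objective 14.
The best lattice point is (4,0), giving 16.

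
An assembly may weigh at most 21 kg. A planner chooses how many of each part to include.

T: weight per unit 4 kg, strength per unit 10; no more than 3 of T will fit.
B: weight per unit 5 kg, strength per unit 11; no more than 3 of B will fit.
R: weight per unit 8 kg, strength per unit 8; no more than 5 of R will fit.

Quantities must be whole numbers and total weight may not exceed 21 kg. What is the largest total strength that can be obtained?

T has the best ratio (10/4); taking only T gives at most 3×10 = 30 (stopped by the supply cap of 3).
Mixing does better — 1×T and 3×B: weight 19 ≤ 21, strength 1·10 + 3·11 = 43.

43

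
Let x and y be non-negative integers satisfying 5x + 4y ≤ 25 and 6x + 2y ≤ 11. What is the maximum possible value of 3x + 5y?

The continuous relaxation peaks at (0, 5.5) with value 27.50; rounding to a feasible lattice point costs some objective.
(x,y)=(0,5): 5·0+4·5=20≤25, 6·0+2·5=10≤11, objective 25.
(x,y)=(0,4): 5·0+4·4=16≤25, 6·0+2·4=8≤11, objective 20.
Maximum is 25 at (x,y)=(0,5).

25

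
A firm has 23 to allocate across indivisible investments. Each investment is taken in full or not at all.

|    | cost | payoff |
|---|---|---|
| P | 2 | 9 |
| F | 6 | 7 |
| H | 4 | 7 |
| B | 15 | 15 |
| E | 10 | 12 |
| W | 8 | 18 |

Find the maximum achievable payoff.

41

Allowing fractional choices, the relaxed optimum would be about 44.8, but investments are indivisible.
P + F + H + W: cost 2 + 6 + 4 + 8 = 20 ≤ 23, payoff 9 + 7 + 7 + 18 = 41.
H + E + W: cost 4 + 10 + 8 = 22 ≤ 23, payoff 7 + 12 + 18 = 37.
P + E + W: cost 2 + 10 + 8 = 20 ≤ 23, payoff 9 + 12 + 18 = 39.
Best is P, F, H, and W with total payoff 41.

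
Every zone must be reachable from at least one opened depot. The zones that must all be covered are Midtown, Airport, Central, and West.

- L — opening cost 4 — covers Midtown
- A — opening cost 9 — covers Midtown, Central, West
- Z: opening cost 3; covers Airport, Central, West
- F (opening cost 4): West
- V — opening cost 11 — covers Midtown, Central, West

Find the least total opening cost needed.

This is an integer covering problem.
Choose L and Z: together they cover Midtown, Airport, Central, West — every zone.
Total opening cost: 4 + 3 = 7.

7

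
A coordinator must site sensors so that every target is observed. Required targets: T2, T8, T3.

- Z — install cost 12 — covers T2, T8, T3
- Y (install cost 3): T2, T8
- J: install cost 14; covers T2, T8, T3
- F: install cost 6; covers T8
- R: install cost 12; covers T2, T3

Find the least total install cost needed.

12

The greedy cost-per-new-target heuristic would pick Y and Z for 15, but a cheaper cover exists.
Z alone covers T2, T8, T3 — every target.
Total install cost: 12.
No cover costs less than 12.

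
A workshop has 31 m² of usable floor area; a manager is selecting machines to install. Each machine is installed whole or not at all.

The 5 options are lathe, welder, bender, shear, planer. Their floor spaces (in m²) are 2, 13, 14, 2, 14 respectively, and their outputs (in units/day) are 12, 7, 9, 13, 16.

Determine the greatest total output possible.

48

Allowing fractional choices, the relaxed optimum would be about 49.4, but machines are indivisible.
lathe + welder + shear + planer: floor space 2 + 13 + 2 + 14 = 31 ≤ 31, output 12 + 7 + 13 + 16 = 48.
lathe + shear + planer: floor space 2 + 2 + 14 = 18 ≤ 31, output 12 + 13 + 16 = 41.
Best is lathe, welder, shear, and planer with total output 48.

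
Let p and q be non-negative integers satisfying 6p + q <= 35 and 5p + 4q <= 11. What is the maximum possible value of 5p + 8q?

16

The continuous relaxation peaks at (0, 2.75) with value 22.00; rounding to a feasible lattice point costs some objective.
(p,q)=(0,2): 6·0+1·2=2≤35, 5·0+4·2=8≤11, objective 16.
(p,q)=(1,1): 6·1+1·1=7≤35, 5·1+4·1=9≤11, objective 13.
(p,q)=(0,1): 6·0+1·1=1≤35, 5·0+4·1=4≤11, objective 8.
The best lattice point is (0,2), giving 16.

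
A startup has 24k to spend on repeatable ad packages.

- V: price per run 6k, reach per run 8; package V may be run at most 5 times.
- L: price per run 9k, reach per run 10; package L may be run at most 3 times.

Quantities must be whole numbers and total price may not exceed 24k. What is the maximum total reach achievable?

This is a bounded integer knapsack.
V has the best ratio (8/6); taking only V gives at most 4×8 = 32 (stopped by the price limit).
Optimal: 4×V: price 24 ≤ 24, reach 4·8 = 32.

32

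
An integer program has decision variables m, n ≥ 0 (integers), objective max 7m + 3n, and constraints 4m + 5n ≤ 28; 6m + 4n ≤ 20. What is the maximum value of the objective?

21

The continuous relaxation peaks at (3.33, 0) with value 23.33; rounding to a feasible lattice point costs some objective.
(m,n)=(3,0): 4·3+5·0=12≤28, 6·3+4·0=18≤20, objective 21.
(m,n)=(2,1): 4·2+5·1=13≤28, 6·2+4·1=16≤20, objective 17.
(m,n)=(2,0): 4·2+5·0=8≤28, 6·2+4·0=12≤20, objective 14.
Maximum is 21 at (m,n)=(3,0).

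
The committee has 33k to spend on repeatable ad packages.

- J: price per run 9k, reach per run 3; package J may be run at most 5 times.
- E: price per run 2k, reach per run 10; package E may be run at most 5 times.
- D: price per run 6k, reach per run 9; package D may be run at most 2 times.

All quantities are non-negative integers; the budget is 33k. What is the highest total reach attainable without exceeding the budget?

71

Take 1×J, 5×E, and 2×D: price 31 ≤ 33, reach 1·3 + 5·10 + 2·9 = 71.
E has the best ratio (10/2) and is taken to its limit of 5; remaining capacity is filled optimally with the others.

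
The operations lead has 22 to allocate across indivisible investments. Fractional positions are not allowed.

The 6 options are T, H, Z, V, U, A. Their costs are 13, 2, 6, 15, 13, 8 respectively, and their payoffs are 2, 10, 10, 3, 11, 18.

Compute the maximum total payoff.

38

U + A: cost 13 + 8 = 21 ≤ 22, payoff 11 + 18 = 29.
H + Z + U: cost 2 + 6 + 13 = 21 ≤ 22, payoff 10 + 10 + 11 = 31.
H + Z + A: cost 2 + 6 + 8 = 16 ≤ 22, payoff 10 + 10 + 18 = 38.
Best is H, Z, and A with total payoff 38.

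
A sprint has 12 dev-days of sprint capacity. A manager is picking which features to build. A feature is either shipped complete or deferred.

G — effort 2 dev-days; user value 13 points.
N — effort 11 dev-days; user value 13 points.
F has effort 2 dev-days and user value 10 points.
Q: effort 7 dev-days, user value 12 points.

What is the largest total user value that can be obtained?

Allowing fractional choices, the relaxed optimum would be about 36.2, but features are indivisible.
G + Q: effort 2 + 7 = 9 ≤ 12, user value 13 + 12 = 25.
G + F: effort 2 + 2 = 4 ≤ 12, user value 13 + 10 = 23.
G + F + Q: effort 2 + 2 + 7 = 11 ≤ 12, user value 13 + 10 + 12 = 35.
Best is G, F, and Q with total user value 35.

35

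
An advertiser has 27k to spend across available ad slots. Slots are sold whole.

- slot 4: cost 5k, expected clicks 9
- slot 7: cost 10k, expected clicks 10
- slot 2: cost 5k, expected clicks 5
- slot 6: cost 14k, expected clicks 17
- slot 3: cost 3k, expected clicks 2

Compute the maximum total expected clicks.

33

slot 4 + slot 2 + slot 6 + slot 3: cost 5 + 5 + 14 + 3 = 27 ≤ 27, expected clicks 9 + 5 + 17 + 2 = 33.
slot 4 + slot 2 + slot 6: cost 5 + 5 + 14 = 24 ≤ 27, expected clicks 9 + 5 + 17 = 31.
Best is slot 4, slot 2, slot 6, and slot 3 with total expected clicks 33.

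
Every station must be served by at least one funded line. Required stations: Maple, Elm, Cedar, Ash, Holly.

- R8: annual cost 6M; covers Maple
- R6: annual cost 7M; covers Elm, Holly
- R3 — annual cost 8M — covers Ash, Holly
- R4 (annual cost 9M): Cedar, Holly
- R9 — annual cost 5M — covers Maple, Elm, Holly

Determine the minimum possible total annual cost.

22

Choose R3, R4, and R9: together they cover Maple, Elm, Cedar, Ash, Holly — every station.
Total annual cost: 8 + 9 + 5 = 22.
No cover costs less than 22.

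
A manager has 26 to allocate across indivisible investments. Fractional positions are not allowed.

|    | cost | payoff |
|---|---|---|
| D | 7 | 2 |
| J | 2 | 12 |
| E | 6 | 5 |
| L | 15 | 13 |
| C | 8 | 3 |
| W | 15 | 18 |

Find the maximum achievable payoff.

35

Allowing fractional choices, the relaxed optimum would be about 37.8, but investments are indivisible.
J + C + W: cost 2 + 8 + 15 = 25 ≤ 26, payoff 12 + 3 + 18 = 33.
J + E + W: cost 2 + 6 + 15 = 23 ≤ 26, payoff 12 + 5 + 18 = 35.
Best is J, E, and W with total payoff 35.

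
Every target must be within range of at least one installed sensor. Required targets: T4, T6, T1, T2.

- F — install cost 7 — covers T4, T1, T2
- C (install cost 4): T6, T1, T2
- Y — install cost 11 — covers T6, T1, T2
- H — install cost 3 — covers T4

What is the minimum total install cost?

7

Choose C and H: together they cover T4, T6, T1, T2 — every target.
Total install cost: 4 + 3 = 7.
No cover costs less than 7.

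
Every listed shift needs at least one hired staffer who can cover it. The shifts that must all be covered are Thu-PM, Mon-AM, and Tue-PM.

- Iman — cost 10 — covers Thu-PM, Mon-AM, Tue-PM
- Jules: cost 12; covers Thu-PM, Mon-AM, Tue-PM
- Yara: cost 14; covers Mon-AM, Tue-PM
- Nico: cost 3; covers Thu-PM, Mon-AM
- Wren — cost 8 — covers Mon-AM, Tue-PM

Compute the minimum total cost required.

This is a weighted set-cover instance.
The greedy cost-per-new-shift heuristic would pick Nico and Wren for 11, but a cheaper cover exists.
Iman alone covers Thu-PM, Mon-AM, Tue-PM — every shift.
Total cost: 10.
No cover costs less than 10.

10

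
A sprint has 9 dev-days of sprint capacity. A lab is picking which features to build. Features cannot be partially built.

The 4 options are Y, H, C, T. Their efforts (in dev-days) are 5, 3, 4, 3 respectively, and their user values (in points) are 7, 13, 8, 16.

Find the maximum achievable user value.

29

Take H and T: effort 3 + 3 = 6 ≤ 9, user value 13 + 16 = 29.
No other feasible combination does better.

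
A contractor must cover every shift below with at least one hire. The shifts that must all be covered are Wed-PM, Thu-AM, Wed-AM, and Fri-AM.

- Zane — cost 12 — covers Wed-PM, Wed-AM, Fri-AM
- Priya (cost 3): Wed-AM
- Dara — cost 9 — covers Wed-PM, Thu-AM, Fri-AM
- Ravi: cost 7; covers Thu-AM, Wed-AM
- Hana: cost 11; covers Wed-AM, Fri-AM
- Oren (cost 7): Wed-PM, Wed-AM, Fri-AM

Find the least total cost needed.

The greedy cost-per-new-shift heuristic would pick Oren and Ravi for 14, but a cheaper cover exists.
Choose Priya and Dara: together they cover Wed-PM, Thu-AM, Wed-AM, Fri-AM — every shift.
Total cost: 3 + 9 = 12.
No cover costs less than 12.

12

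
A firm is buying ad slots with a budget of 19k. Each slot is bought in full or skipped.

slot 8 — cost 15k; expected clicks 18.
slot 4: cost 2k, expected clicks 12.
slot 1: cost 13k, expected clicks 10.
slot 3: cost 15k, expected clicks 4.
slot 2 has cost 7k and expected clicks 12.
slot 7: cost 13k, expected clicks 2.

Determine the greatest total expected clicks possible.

slot 4 + slot 2: cost 2 + 7 = 9 ≤ 19, expected clicks 12 + 12 = 24.
slot 8 + slot 4: cost 15 + 2 = 17 ≤ 19, expected clicks 18 + 12 = 30.
slot 4 + slot 1: cost 2 + 13 = 15 ≤ 19, expected clicks 12 + 10 = 22.
Best is slot 8 and slot 4 with total expected clicks 30.

30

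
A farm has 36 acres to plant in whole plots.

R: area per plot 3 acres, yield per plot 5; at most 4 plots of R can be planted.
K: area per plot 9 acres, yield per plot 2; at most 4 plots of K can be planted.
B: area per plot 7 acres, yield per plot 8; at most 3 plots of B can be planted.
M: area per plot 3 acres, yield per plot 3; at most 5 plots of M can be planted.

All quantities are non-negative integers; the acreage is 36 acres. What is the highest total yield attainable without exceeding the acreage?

47

This is a bounded integer knapsack.
Take 4×R, 3×B, and 1×M: area 36 ≤ 36, yield 4·5 + 3·8 + 1·3 = 47.
R has the best ratio (5/3) and is taken to its limit of 4; remaining capacity is filled optimally with the others.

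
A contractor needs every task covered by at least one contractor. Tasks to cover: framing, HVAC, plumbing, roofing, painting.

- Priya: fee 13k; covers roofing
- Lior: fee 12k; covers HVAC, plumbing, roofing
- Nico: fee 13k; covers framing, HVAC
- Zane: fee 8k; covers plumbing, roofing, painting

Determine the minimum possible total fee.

21

This is an integer covering problem.
Choose Nico and Zane: together they cover framing, HVAC, plumbing, roofing, painting — every task.
Total fee: 13 + 8 = 21.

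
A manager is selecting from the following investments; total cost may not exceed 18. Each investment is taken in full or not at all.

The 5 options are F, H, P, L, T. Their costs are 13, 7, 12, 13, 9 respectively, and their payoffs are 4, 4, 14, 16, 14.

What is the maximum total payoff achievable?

This is a 0-1 knapsack instance.
Allowing fractional choices, the relaxed optimum would be about 25.1, but investments are indivisible.
T: cost 9 ≤ 18, payoff 14.
H + T: cost 7 + 9 = 16 ≤ 18, payoff 4 + 14 = 18.
L: cost 13 ≤ 18, payoff 16.
Best is H and T with total payoff 18.

18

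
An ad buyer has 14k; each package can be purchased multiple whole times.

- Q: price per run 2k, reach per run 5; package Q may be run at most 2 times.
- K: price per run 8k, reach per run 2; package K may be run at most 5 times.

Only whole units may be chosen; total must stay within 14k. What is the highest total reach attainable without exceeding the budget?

This is a bounded integer knapsack.
Q has the best ratio (5/2); taking only Q gives at most 2×5 = 10 (stopped by the supply cap of 2).
Mixing does better — 2×Q and 1×K: price 12 ≤ 14, reach 2·5 + 1·2 = 12.

12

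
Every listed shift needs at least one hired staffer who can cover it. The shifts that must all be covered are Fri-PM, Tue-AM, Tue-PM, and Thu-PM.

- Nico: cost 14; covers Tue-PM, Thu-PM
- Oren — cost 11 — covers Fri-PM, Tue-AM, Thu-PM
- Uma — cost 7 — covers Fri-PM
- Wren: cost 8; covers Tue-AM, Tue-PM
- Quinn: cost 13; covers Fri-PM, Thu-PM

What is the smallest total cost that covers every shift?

Choose Oren and Wren: together they cover Fri-PM, Tue-AM, Tue-PM, Thu-PM — every shift.
Total cost: 11 + 8 = 19.
No cover costs less than 19.

19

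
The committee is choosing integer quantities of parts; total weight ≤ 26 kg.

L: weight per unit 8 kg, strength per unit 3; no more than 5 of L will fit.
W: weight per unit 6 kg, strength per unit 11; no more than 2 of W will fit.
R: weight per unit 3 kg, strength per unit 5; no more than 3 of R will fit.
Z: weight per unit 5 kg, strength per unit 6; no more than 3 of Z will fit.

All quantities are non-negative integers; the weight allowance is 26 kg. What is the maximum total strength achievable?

This is a bounded integer knapsack.
W has the best ratio (11/6); taking only W gives at most 2×11 = 22 (stopped by the supply cap of 2).
Mixing does better — 2×W, 3×R, and 1×Z: weight 26 ≤ 26, strength 2·11 + 3·5 + 1·6 = 43.

43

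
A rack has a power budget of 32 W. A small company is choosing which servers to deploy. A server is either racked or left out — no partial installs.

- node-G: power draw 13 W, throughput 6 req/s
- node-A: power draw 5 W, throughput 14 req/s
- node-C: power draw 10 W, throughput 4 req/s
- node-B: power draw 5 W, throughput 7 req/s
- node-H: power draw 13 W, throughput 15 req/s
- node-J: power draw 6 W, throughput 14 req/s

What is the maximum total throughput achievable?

50

Allowing fractional choices, the relaxed optimum would be about 51.4, but servers are indivisible.
node-A + node-B + node-H + node-J: power draw 5 + 5 + 13 + 6 = 29 ≤ 32, throughput 14 + 7 + 15 + 14 = 50.
node-A + node-H + node-J: power draw 5 + 13 + 6 = 24 ≤ 32, throughput 14 + 15 + 14 = 43.
Best is node-A, node-B, node-H, and node-J with total throughput 50.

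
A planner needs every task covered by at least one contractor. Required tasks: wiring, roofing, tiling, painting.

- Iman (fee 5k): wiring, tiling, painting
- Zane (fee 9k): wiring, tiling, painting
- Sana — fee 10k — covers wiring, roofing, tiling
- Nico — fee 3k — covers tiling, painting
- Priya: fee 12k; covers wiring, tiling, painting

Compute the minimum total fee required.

The greedy cost-per-new-task heuristic would pick Nico, Iman, and Sana for 18, but a cheaper cover exists.
Choose Sana and Nico: together they cover wiring, roofing, tiling, painting — every task.
Total fee: 10 + 3 = 13.
No cover costs less than 13.

13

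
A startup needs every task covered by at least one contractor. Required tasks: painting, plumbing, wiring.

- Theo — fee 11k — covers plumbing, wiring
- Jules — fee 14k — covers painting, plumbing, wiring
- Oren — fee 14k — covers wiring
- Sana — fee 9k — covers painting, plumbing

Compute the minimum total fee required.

The greedy cost-per-new-task heuristic would pick Sana and Theo for 20, but a cheaper cover exists.
Jules alone covers painting, plumbing, wiring — every task.
Total fee: 14.
No cover costs less than 14.

14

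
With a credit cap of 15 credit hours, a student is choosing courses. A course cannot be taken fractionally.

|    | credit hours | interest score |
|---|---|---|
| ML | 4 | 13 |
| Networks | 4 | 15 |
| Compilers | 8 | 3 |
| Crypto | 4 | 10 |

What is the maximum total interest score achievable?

ML + Networks: credit hours 4 + 4 = 8 ≤ 15, interest score 13 + 15 = 28.
ML + Networks + Crypto: credit hours 4 + 4 + 4 = 12 ≤ 15, interest score 13 + 15 + 10 = 38.
Networks + Crypto: credit hours 4 + 4 = 8 ≤ 15, interest score 15 + 10 = 25.
Best is ML, Networks, and Crypto with total interest score 38.

38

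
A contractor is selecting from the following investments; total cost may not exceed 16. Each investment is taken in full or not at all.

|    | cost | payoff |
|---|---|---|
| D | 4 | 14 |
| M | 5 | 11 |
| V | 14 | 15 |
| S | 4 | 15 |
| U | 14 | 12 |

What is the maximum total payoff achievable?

40

D + S: cost 4 + 4 = 8 ≤ 16, payoff 14 + 15 = 29.
D + M + S: cost 4 + 5 + 4 = 13 ≤ 16, payoff 14 + 11 + 15 = 40.
Best is D, M, and S with total payoff 40.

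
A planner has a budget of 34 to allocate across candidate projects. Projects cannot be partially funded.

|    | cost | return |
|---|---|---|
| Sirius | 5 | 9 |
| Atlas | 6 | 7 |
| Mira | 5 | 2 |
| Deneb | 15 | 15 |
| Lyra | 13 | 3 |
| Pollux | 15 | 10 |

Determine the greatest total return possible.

Sirius + Atlas + Deneb: cost 5 + 6 + 15 = 26 ≤ 34, return 9 + 7 + 15 = 31.
Sirius + Atlas + Mira + Deneb: cost 5 + 6 + 5 + 15 = 31 ≤ 34, return 9 + 7 + 2 + 15 = 33.
Best is Sirius, Atlas, Mira, and Deneb with total return 33.

33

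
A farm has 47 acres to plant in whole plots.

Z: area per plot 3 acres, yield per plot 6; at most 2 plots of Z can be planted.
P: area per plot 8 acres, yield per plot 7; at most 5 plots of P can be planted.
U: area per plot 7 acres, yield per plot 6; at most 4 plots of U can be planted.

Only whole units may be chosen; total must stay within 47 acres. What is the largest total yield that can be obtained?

Take 2×Z and 5×P: area 46 ≤ 47, yield 2·6 + 5·7 = 47.
Z has the best ratio (6/3) and is taken to its limit of 2; remaining capacity is filled optimally with the others.

47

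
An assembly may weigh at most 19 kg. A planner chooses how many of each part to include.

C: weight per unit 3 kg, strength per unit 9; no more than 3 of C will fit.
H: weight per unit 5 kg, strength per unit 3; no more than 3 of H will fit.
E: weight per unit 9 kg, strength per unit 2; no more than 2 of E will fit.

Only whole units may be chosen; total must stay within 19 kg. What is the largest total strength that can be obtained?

33

3×C and 2×H: weight 19 ≤ 19, strength 3·9 + 2·3 = 33.
3×C and 1×H: weight 14 ≤ 19, strength 3·9 + 1·3 = 30.
Best is 33.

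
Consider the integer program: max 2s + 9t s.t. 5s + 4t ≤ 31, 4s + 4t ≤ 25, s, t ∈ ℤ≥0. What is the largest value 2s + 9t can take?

54

The continuous relaxation peaks at (0, 6.25) with value 56.25; rounding to a feasible lattice point costs some objective.
(s,t)=(0,6): 5·0+4·6=24≤31, 4·0+4·6=24≤25, objective 54.
(s,t)=(1,5): 5·1+4·5=25≤31, 4·1+4·5=24≤25, objective 47.
(s,t)=(0,5): 5·0+4·5=20≤31, 4·0+4·5=20≤25, objective 45.
The best lattice point is (0,6), giving 54.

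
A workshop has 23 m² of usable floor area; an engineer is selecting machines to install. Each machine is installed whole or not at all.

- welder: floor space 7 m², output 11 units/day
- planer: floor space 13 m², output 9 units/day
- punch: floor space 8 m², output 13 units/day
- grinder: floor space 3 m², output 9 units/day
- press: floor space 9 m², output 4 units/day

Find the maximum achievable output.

33

Allowing fractional choices, the relaxed optimum would be about 36.5, but machines are indivisible.
welder + planer + grinder: floor space 7 + 13 + 3 = 23 ≤ 23, output 11 + 9 + 9 = 29.
welder + punch + grinder: floor space 7 + 8 + 3 = 18 ≤ 23, output 11 + 13 + 9 = 33.
Best is welder, punch, and grinder with total output 33.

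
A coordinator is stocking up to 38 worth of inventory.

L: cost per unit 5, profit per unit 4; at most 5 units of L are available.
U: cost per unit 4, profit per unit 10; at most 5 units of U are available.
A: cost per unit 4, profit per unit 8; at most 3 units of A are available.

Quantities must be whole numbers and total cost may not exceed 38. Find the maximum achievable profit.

U has the best ratio (10/4); taking only U gives at most 5×10 = 50 (stopped by the supply cap of 5).
Mixing does better — 1×L, 5×U, and 3×A: cost 37 ≤ 38, profit 1·4 + 5·10 + 3·8 = 78.

78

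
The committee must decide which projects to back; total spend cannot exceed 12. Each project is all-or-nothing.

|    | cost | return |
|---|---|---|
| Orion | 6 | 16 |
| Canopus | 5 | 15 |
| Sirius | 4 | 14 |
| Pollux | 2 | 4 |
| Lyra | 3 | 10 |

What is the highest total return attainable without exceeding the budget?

Orion + Sirius + Pollux: cost 6 + 4 + 2 = 12 ≤ 12, return 16 + 14 + 4 = 34.
Canopus + Sirius + Lyra: cost 5 + 4 + 3 = 12 ≤ 12, return 15 + 14 + 10 = 39.
Canopus + Sirius + Pollux: cost 5 + 4 + 2 = 11 ≤ 12, return 15 + 14 + 4 = 33.
Best is Canopus, Sirius, and Lyra with total return 39.

39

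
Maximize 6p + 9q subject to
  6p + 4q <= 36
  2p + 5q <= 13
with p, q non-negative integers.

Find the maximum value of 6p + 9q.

The continuous relaxation peaks at (5.82, 0.273) with value 37.36; rounding to a feasible lattice point costs some objective.
(p,q)=(6,0): 6·6+4·0=36≤36, 2·6+5·0=12≤13, objective 36.
(p,q)=(4,1): 6·4+4·1=28≤36, 2·4+5·1=13≤13, objective 33.
(p,q)=(5,0): 6·5+4·0=30≤36, 2·5+5·0=10≤13, objective 30.
(p,q)=(4,0): 6·4+4·0=24≤36, 2·4+5·0=8≤13, objective 24.
No feasible integer point exceeds 36.

36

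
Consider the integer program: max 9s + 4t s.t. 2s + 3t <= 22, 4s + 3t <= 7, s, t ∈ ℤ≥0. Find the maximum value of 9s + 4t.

13

(s,t)=(1,1): 2·1+3·1=5≤22, 4·1+3·1=7≤7, objective 13.
(s,t)=(1,0): 2·1+3·0=2≤22, 4·1+3·0=4≤7, objective 9.
(s,t)=(0,2): 2·0+3·2=6≤22, 4·0+3·2=6≤7, objective 8.
Maximum is 13 at (s,t)=(1,1).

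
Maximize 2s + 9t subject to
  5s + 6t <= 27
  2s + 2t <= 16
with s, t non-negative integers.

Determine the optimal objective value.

The continuous relaxation peaks at (0, 4.5) with value 40.50; rounding to a feasible lattice point costs some objective.
(s,t)=(0,4): 5·0+6·4=24≤27, 2·0+2·4=8≤16, objective 36.
(s,t)=(1,3): 5·1+6·3=23≤27, 2·1+2·3=8≤16, objective 29.
No feasible integer point exceeds 36.

36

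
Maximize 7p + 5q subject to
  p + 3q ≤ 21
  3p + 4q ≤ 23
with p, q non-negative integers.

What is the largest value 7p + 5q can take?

(p,q)=(7,0): 1·7+3·0=7≤21, 3·7+4·0=21≤23, objective 49.
(p,q)=(6,1): 1·6+3·1=9≤21, 3·6+4·1=22≤23, objective 47.
No feasible integer point exceeds 49.

49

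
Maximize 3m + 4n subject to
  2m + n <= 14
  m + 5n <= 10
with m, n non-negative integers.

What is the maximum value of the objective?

Relaxing integrality, the LP optimum is 22.67 at (m,n) = (6.67, 0.667), which is not an integer point.
(m,n)=(7,0): 2·7+1·0=14≤14, 1·7+5·0=7≤10, objective 21.
(m,n)=(5,1): 2·5+1·1=11≤14, 1·5+5·1=10≤10, objective 19.
(m,n)=(6,0): 2·6+1·0=12≤14, 1·6+5·0=6≤10, objective 18.
The best lattice point is (7,0), giving 21.

21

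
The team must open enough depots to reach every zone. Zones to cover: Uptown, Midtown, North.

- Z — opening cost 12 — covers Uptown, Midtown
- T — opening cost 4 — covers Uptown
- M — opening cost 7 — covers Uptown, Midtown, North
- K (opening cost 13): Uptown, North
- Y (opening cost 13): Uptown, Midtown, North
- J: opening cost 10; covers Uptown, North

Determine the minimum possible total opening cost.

M alone covers Uptown, Midtown, North — every zone.
Total opening cost: 7.

7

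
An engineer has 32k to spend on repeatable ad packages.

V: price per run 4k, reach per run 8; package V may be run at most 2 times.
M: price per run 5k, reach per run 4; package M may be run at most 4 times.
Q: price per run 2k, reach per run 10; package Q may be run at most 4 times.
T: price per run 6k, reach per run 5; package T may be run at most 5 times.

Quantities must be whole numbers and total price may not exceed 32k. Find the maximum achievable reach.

Take 2×V, 2×M, 4×Q, and 1×T: price 32 ≤ 32, reach 2·8 + 2·4 + 4·10 + 1·5 = 69.
Q has the best ratio (10/2) and is taken to its limit of 4; remaining capacity is filled optimally with the others.

69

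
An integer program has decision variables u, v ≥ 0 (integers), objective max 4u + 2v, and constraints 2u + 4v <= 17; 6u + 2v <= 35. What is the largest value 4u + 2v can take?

22

Relaxing integrality, the LP optimum is 24.40 at (u,v) = (5.3, 1.6), which is not an integer point.
(u,v)=(5,1): 2·5+4·1=14≤17, 6·5+2·1=32≤35, objective 22.
(u,v)=(4,2): 2·4+4·2=16≤17, 6·4+2·2=28≤35, objective 20.
(u,v)=(5,0): 2·5+4·0=10≤17, 6·5+2·0=30≤35, objective 20.
Maximum is 22 at (u,v)=(5,1).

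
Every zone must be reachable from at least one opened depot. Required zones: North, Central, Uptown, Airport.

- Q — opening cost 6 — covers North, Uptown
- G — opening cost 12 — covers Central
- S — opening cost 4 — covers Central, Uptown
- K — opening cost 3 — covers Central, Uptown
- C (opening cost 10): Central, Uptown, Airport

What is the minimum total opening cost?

16

The greedy cost-per-new-zone heuristic would pick K, Q, and C for 19, but a cheaper cover exists.
Choose Q and C: together they cover North, Central, Uptown, Airport — every zone.
Total opening cost: 6 + 10 = 16.
No cover costs less than 16.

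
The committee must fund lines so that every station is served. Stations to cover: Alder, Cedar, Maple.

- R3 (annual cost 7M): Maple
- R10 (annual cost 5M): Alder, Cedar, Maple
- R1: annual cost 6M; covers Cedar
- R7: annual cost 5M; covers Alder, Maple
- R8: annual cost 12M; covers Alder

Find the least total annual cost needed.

R10 alone covers Alder, Cedar, Maple — every station.
Total annual cost: 5.
No cover costs less than 5.

5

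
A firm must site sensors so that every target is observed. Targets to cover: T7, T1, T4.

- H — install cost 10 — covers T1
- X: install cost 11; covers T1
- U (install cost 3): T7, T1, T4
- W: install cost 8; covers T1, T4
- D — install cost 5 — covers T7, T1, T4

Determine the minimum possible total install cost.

U alone covers T7, T1, T4 — every target.
Total install cost: 3.
No cover costs less than 3.

3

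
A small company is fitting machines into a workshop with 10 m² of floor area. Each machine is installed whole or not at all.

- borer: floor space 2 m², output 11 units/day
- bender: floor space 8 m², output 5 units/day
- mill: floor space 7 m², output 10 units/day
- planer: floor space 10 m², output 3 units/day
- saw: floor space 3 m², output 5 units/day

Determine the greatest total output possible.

21

Take borer and mill: floor space 2 + 7 = 9 ≤ 10, output 11 + 10 = 21.
No other feasible combination does better.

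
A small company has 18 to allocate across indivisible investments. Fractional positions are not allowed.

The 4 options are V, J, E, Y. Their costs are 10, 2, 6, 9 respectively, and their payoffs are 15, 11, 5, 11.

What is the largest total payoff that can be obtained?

Treat it as a binary knapsack problem.
Allowing fractional choices, the relaxed optimum would be about 33.3, but investments are indivisible.
V + J: cost 10 + 2 = 12 ≤ 18, payoff 15 + 11 = 26.
J + E + Y: cost 2 + 6 + 9 = 17 ≤ 18, payoff 11 + 5 + 11 = 27.
V + J + E: cost 10 + 2 + 6 = 18 ≤ 18, payoff 15 + 11 + 5 = 31.
Best is V, J, and E with total payoff 31.

31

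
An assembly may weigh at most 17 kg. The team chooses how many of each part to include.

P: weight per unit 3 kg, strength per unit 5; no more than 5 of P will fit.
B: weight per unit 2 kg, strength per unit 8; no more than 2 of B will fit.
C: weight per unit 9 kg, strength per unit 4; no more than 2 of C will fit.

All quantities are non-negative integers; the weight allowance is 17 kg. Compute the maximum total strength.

4×P and 2×B: weight 16 ≤ 17, strength 4·5 + 2·8 = 36.
5×P and 1×B: weight 17 ≤ 17, strength 5·5 + 1·8 = 33.
Best is 36.

36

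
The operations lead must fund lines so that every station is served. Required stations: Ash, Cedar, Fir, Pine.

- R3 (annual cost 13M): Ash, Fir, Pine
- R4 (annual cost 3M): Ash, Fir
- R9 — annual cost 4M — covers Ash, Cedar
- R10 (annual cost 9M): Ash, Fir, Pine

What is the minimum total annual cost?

The greedy cost-per-new-station heuristic would pick R4, R9, and R10 for 16, but a cheaper cover exists.
Choose R9 and R10: together they cover Ash, Cedar, Fir, Pine — every station.
Total annual cost: 4 + 9 = 13.
No cover costs less than 13.

13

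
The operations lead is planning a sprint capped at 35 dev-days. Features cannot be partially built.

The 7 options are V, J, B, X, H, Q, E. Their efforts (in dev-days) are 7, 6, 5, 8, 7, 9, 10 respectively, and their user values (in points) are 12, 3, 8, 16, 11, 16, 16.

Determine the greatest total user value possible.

60

Take V, X, Q, and E: effort 7 + 8 + 9 + 10 = 34 ≤ 35, user value 12 + 16 + 16 + 16 = 60.
No other feasible combination does better.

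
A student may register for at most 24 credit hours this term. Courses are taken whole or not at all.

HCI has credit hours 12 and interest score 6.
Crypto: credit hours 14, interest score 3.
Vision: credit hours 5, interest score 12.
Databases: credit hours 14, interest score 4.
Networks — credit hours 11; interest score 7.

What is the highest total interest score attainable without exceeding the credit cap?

19

This is an integer program with binary decision variables.
Take Vision and Networks: credit hours 5 + 11 = 16 ≤ 24, interest score 12 + 7 = 19.
No other feasible combination does better.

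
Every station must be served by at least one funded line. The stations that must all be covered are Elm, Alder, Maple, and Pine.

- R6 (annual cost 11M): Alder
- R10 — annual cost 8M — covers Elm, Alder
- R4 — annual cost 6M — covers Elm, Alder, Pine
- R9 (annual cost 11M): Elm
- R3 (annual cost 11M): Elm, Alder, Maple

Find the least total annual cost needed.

17

Choose R4 and R3: together they cover Elm, Alder, Maple, Pine — every station.
Total annual cost: 6 + 11 = 17.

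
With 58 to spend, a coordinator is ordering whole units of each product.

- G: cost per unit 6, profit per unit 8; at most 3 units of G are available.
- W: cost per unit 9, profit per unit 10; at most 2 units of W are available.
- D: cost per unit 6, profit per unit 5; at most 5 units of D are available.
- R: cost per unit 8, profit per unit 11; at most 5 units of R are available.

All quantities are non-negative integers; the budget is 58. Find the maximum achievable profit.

79

R has the best ratio (11/8); taking only R gives at most 5×11 = 55 (stopped by the supply cap of 5).
Mixing does better — 3×G and 5×R: cost 58 ≤ 58, profit 3·8 + 5·11 = 79.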